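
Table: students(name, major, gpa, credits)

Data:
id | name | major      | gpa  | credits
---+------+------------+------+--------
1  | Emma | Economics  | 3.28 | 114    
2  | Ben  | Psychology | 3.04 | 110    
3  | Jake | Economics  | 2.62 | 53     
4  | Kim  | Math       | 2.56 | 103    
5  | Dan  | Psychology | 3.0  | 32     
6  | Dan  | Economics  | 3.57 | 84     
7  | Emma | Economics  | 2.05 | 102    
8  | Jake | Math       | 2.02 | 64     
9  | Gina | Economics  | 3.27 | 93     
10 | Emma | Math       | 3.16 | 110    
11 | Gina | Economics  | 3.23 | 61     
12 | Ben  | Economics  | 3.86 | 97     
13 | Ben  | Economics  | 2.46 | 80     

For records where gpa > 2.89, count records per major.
SELECT major, COUNT(*)
FROM students
WHERE gpa > 2.89
GROUP BY major

Note: WHERE filters rows before grouping.

Result:
  Economics: 5
  Math: 1
  Psychology: 2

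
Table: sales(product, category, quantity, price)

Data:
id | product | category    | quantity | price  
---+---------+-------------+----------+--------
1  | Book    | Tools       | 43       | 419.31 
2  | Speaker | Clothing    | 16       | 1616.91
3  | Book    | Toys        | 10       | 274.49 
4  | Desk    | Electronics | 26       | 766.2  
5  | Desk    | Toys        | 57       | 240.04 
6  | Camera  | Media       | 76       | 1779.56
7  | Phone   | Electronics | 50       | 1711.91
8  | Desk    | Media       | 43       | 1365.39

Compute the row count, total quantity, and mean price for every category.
SELECT category,
       COUNT(*) as cnt,
       SUM(quantity) as total_quantity,
       AVG(price) as avg_price
FROM sales
GROUP BY category

Result:
  Clothing: 1 records, 16 total quantity, 1616.91 avg price
  Electronics: 2 records, 76 total quantity, 1239.06 avg price
  Media: 2 records, 119 total quantity, 1572.48 avg price
  Tools: 1 records, 43 total quantity, 419.31 avg price
  Toys: 2 records, 67 total quantity, 257.27 avg price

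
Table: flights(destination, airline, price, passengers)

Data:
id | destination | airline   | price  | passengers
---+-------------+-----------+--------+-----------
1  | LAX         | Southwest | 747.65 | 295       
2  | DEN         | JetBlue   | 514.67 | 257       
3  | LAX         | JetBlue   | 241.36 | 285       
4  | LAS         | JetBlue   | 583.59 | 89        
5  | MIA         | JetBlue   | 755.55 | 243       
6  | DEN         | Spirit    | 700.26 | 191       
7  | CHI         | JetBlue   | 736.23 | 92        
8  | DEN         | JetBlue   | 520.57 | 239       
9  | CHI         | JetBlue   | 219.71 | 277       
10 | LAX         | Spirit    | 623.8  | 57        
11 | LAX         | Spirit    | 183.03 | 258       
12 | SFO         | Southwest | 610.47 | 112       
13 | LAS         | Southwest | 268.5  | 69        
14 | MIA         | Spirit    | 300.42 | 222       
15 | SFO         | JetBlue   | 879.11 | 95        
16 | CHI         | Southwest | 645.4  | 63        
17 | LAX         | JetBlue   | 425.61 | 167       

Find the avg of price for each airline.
SELECT airline, AVG(price) as result
FROM flights
GROUP BY airline

Result:
  JetBlue: 541.82
  Southwest: 568.01
  Spirit: 451.88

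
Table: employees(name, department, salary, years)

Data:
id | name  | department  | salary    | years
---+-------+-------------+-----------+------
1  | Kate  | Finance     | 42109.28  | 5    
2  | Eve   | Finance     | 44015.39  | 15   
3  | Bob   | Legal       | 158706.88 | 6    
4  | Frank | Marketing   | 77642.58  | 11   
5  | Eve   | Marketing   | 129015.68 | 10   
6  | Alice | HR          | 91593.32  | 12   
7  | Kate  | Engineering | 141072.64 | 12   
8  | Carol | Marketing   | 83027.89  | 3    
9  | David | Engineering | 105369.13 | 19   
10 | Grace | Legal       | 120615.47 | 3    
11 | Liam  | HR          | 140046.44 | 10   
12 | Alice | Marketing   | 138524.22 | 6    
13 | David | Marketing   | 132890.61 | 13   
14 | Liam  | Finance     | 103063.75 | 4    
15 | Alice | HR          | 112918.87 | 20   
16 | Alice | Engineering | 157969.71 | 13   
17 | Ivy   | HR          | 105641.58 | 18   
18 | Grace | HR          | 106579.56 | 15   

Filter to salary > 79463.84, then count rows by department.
SELECT department, COUNT(*)
FROM employees
WHERE salary > 79463.84
GROUP BY department

Note: WHERE filters rows before grouping.

Result:
  Engineering: 3
  Finance: 1
  HR: 5
  Legal: 2
  Marketing: 4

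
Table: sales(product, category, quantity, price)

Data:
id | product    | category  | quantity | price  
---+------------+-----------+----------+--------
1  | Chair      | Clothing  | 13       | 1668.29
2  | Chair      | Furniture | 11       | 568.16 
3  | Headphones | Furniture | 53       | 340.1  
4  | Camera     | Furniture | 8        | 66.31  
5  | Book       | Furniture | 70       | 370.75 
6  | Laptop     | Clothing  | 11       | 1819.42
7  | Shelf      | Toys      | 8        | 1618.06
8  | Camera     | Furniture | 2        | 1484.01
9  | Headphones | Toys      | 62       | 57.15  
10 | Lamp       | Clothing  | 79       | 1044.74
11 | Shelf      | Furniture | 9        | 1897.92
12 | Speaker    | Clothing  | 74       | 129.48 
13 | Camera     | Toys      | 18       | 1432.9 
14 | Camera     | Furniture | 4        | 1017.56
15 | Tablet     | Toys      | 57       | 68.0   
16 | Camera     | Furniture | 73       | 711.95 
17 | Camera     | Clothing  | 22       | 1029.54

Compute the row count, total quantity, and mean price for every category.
SELECT category,
       COUNT(*) as cnt,
       SUM(quantity) as total_quantity,
       AVG(price) as avg_price
FROM sales
GROUP BY category

Result:
  Clothing: 5 records, 199 total quantity, 1138.29 avg price
  Furniture: 8 records, 230 total quantity, 807.10 avg price
  Toys: 4 records, 145 total quantity, 794.03 avg price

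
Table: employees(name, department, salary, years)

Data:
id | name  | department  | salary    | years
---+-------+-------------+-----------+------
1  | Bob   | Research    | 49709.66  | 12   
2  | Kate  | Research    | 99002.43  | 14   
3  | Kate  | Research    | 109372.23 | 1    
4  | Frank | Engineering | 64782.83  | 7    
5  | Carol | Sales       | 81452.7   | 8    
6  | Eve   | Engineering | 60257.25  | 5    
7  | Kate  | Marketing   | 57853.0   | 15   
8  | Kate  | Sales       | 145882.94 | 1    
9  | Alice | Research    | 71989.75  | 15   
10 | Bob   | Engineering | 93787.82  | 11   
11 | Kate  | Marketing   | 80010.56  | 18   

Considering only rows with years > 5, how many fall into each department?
SELECT department, COUNT(*)
FROM employees
WHERE years > 5
GROUP BY department

Note: WHERE filters rows before grouping.

Result:
  Engineering: 2
  Marketing: 2
  Research: 3
  Sales: 1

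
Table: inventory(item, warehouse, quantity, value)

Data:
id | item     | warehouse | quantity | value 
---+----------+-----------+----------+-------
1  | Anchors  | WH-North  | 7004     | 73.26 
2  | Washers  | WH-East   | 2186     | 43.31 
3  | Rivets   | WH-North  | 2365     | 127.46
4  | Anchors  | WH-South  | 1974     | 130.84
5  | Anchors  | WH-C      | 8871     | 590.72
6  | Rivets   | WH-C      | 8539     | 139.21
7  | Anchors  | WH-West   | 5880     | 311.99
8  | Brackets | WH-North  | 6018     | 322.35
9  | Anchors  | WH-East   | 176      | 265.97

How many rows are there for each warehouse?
SELECT warehouse, COUNT(*) as count
FROM inventory
GROUP BY warehouse

Result:
  WH-C: 2
  WH-East: 2
  WH-North: 3
  WH-South: 1
  WH-West: 1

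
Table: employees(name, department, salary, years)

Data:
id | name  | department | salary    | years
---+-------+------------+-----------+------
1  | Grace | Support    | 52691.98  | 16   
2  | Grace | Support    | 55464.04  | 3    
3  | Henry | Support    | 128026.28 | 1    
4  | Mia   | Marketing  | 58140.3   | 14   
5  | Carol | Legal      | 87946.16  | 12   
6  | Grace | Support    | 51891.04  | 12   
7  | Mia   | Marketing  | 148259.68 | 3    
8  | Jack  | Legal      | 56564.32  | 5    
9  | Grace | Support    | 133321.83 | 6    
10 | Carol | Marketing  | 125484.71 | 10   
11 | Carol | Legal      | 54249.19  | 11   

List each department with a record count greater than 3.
SELECT department, COUNT(*) as cnt
FROM employees
GROUP BY department
HAVING COUNT(*) > 3

Result:
  Support: 5

Note: HAVING filters groups after aggregation, WHERE filters rows before.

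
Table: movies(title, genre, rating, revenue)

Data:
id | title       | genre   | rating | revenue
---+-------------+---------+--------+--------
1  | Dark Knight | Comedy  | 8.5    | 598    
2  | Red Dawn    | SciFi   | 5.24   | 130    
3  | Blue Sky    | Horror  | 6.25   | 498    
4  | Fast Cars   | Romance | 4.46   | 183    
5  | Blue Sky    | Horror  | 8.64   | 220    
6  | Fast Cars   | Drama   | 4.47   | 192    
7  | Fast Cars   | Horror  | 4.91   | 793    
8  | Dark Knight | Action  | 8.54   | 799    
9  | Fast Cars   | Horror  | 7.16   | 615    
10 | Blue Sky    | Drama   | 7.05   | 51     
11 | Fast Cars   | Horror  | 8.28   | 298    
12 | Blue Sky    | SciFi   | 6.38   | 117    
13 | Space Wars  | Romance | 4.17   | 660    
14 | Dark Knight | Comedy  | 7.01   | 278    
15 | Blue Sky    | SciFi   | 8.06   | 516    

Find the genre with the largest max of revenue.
SELECT genre, MAX(revenue) as val
FROM movies
GROUP BY genre
ORDER BY val DESC
LIMIT 1

Result: Action with max(revenue) = 799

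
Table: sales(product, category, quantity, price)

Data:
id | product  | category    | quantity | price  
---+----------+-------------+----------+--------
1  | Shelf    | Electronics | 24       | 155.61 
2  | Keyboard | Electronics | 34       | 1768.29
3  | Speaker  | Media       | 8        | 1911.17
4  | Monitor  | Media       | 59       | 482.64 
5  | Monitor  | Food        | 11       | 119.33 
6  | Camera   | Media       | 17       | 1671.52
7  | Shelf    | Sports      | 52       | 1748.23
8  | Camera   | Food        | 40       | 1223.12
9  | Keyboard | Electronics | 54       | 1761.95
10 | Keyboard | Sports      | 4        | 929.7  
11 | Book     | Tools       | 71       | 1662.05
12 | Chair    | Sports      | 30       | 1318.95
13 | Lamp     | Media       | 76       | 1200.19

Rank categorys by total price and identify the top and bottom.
SELECT category, SUM(price)
FROM sales
GROUP BY category
ORDER BY SUM(price)

All groups:
  Food: 1342.45
  Tools: 1662.05
  Electronics: 3685.85
  Sports: 3996.88
  Media: 5265.52

Highest: Media (5265.52)
Lowest: Food (1342.45)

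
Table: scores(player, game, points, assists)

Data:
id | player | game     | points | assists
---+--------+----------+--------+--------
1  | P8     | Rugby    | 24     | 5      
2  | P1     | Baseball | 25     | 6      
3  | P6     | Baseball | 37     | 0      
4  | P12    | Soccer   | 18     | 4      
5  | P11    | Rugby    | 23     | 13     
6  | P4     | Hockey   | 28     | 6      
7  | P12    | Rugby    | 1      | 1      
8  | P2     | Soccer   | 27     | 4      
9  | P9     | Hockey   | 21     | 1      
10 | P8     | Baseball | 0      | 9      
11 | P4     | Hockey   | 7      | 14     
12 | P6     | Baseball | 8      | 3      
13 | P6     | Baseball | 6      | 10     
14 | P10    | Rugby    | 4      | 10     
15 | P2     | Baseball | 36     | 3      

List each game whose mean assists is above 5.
SELECT game, AVG(assists)
FROM scores
GROUP BY game
HAVING AVG(assists) > 5

Result:
  Baseball: avg=5.17
  Hockey: avg=7.00
  Rugby: avg=7.25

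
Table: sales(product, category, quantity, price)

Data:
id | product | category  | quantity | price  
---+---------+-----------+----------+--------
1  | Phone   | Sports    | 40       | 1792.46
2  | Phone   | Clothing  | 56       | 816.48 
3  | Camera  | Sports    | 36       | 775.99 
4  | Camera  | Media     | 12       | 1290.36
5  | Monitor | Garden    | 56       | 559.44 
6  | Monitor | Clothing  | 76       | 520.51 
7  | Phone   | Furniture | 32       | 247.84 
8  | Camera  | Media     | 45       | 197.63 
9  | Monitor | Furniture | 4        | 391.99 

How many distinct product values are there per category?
SELECT category, COUNT(DISTINCT product)
FROM sales
GROUP BY category

Result:
  Clothing: 2 distinct
  Furniture: 2 distinct
  Garden: 1 distinct
  Media: 1 distinct
  Sports: 2 distinct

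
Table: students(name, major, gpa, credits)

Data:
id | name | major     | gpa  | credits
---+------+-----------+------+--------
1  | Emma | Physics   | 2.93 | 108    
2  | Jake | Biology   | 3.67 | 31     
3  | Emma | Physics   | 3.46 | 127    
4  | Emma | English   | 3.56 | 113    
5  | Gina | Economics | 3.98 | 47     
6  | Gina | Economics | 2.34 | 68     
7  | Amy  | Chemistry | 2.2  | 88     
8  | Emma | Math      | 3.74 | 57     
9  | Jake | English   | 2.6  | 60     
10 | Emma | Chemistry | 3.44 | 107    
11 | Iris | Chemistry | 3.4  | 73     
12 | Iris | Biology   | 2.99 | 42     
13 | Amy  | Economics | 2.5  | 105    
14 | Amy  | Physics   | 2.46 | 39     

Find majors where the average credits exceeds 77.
SELECT major, AVG(credits)
FROM students
GROUP BY major
HAVING AVG(credits) > 77

Result:
  Chemistry: avg=89.33
  English: avg=86.50
  Physics: avg=91.33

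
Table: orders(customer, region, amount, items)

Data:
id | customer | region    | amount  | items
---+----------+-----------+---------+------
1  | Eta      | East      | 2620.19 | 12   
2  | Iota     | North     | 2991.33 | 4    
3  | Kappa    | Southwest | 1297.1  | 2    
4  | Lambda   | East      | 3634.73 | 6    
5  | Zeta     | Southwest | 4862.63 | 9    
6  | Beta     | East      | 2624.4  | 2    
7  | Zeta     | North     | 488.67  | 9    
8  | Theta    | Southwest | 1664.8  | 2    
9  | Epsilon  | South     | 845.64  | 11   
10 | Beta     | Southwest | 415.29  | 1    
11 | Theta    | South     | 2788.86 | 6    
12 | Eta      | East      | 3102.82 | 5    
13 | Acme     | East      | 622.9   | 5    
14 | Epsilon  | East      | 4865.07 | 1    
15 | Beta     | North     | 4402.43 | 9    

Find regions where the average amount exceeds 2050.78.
SELECT region, AVG(amount)
FROM orders
GROUP BY region
HAVING AVG(amount) > 2050.78

Result:
  East: avg=2911.69
  North: avg=2627.48
  Southwest: avg=2059.96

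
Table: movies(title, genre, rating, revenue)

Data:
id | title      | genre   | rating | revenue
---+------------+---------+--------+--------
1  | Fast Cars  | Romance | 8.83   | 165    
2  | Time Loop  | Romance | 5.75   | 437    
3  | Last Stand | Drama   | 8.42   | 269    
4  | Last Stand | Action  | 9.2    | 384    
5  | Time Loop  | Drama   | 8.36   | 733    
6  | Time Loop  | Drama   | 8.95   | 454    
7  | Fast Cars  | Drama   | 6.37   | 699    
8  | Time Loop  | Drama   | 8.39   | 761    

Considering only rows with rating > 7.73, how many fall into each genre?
SELECT genre, COUNT(*)
FROM movies
WHERE rating > 7.73
GROUP BY genre

Note: WHERE filters rows before grouping.

Result:
  Action: 1
  Drama: 4
  Romance: 1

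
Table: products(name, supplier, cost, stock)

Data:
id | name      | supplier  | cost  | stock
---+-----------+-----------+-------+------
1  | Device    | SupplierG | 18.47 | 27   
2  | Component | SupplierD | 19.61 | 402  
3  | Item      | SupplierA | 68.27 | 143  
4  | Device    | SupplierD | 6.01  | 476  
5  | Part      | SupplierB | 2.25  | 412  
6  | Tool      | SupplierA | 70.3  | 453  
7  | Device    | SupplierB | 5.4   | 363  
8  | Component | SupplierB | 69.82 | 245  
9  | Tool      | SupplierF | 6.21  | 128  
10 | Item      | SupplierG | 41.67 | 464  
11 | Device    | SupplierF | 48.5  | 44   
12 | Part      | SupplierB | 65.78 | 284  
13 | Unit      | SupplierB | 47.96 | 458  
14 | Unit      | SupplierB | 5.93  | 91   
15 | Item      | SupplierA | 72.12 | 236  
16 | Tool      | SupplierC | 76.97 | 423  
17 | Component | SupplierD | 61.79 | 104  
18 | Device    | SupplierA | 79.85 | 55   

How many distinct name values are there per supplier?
SELECT supplier, COUNT(DISTINCT name)
FROM products
GROUP BY supplier

Result:
  SupplierA: 3 distinct
  SupplierB: 4 distinct
  SupplierC: 1 distinct
  SupplierD: 2 distinct
  SupplierF: 2 distinct
  SupplierG: 2 distinct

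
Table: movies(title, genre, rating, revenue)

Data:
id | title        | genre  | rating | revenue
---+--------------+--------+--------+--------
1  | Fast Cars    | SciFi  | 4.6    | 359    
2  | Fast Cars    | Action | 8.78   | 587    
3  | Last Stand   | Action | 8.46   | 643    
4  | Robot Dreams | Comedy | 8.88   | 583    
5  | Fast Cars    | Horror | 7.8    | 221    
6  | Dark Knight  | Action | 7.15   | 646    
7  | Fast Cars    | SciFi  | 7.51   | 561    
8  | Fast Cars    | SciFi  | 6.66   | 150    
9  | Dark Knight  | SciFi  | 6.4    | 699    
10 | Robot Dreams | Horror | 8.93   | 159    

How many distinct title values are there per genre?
SELECT genre, COUNT(DISTINCT title)
FROM movies
GROUP BY genre

Result:
  Action: 3 distinct
  Comedy: 1 distinct
  Horror: 2 distinct
  SciFi: 2 distinct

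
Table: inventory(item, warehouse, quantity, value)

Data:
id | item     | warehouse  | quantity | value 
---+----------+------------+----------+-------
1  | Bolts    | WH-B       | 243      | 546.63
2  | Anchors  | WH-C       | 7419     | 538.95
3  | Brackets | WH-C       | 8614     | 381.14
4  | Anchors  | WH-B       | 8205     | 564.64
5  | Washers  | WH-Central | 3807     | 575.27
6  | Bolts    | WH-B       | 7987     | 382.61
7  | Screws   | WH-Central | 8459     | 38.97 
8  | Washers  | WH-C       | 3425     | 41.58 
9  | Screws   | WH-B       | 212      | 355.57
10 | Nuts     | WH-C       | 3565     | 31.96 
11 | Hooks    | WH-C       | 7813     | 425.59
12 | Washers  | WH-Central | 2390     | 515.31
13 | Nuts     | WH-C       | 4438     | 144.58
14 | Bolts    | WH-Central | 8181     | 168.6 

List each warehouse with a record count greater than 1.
SELECT warehouse, COUNT(*) as cnt
FROM inventory
GROUP BY warehouse
HAVING COUNT(*) > 1

Result:
  WH-B: 4
  WH-C: 6
  WH-Central: 4

Note: HAVING filters groups after aggregation, WHERE filters rows before.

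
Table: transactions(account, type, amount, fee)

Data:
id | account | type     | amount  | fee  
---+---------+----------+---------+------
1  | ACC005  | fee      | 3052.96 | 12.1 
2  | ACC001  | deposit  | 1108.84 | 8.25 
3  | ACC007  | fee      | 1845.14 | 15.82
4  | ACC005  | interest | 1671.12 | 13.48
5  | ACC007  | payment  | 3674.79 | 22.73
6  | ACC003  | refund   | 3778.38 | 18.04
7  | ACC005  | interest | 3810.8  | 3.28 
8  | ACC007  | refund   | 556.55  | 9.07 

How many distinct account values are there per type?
SELECT type, COUNT(DISTINCT account)
FROM transactions
GROUP BY type

Result:
  deposit: 1 distinct
  fee: 2 distinct
  interest: 1 distinct
  payment: 1 distinct
  refund: 2 distinct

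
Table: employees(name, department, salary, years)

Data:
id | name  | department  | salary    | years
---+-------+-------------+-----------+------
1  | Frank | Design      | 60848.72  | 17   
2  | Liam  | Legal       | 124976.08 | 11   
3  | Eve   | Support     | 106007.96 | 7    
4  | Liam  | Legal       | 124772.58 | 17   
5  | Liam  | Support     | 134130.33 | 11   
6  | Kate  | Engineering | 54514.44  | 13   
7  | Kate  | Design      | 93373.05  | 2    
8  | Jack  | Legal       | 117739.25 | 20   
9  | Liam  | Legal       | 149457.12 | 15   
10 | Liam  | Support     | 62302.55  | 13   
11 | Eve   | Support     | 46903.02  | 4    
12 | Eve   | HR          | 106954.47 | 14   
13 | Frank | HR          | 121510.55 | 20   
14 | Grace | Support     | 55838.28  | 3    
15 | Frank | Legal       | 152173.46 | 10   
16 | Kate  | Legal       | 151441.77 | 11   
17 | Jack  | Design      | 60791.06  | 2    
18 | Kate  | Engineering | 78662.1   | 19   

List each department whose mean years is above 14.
SELECT department, AVG(years)
FROM employees
GROUP BY department
HAVING AVG(years) > 14

Result:
  Engineering: avg=16.00
  HR: avg=17.00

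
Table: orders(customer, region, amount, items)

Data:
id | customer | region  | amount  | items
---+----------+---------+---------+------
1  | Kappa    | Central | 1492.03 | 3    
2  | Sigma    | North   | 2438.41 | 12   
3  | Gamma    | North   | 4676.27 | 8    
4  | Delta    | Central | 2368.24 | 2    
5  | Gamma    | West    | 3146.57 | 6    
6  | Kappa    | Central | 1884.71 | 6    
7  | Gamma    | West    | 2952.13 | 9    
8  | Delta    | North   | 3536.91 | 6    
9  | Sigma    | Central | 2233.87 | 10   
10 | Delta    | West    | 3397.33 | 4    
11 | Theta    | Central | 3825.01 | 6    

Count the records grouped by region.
SELECT region, COUNT(*) as count
FROM orders
GROUP BY region

Result:
  Central: 5
  North: 3
  West: 3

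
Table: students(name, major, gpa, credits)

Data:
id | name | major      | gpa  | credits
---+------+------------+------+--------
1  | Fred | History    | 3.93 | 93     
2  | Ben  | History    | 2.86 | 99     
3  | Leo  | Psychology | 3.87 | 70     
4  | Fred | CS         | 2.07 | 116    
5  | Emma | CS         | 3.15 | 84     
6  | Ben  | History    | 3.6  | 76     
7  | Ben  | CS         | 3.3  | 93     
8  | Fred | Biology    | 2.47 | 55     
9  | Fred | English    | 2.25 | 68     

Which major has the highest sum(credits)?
SELECT major, SUM(credits) as val
FROM students
GROUP BY major
ORDER BY val DESC
LIMIT 1

Result: CS with sum(credits) = 293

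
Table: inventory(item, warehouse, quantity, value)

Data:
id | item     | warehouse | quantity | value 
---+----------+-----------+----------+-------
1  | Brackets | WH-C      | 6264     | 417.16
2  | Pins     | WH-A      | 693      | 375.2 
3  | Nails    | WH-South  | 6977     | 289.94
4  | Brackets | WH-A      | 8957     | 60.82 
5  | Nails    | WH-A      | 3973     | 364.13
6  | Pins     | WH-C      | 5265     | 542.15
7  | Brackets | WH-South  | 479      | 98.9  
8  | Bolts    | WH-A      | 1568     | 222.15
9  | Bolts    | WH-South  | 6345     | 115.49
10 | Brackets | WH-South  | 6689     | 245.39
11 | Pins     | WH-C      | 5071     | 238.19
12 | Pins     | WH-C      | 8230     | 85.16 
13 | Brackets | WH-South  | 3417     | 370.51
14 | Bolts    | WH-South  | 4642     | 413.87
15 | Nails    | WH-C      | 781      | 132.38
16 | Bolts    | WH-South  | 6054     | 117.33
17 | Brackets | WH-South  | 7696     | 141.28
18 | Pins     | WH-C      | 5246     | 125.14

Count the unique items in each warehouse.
SELECT warehouse, COUNT(DISTINCT item)
FROM inventory
GROUP BY warehouse

Result:
  WH-A: 4 distinct
  WH-C: 3 distinct
  WH-South: 3 distinct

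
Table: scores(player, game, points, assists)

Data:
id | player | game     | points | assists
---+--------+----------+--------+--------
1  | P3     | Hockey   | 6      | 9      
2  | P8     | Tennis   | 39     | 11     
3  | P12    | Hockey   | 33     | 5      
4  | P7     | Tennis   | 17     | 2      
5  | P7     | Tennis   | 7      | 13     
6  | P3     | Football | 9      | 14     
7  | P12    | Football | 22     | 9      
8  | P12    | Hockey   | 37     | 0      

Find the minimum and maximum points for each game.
SELECT game, MIN(points), MAX(points)
FROM scores
GROUP BY game

Result:
  Football: min=9, max=22
  Hockey: min=6, max=37
  Tennis: min=7, max=39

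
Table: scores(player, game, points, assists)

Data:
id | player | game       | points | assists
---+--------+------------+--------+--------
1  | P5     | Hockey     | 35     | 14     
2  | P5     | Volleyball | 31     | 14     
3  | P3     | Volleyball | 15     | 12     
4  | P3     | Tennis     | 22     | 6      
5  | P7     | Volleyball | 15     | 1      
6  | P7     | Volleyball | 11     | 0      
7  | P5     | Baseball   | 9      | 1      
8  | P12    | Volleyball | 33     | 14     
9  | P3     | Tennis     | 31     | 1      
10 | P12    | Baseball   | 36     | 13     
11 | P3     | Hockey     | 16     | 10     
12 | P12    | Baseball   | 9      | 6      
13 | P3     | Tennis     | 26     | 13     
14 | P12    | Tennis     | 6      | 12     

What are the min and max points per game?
SELECT game, MIN(points), MAX(points)
FROM scores
GROUP BY game

Result:
  Baseball: min=9, max=36
  Hockey: min=16, max=35
  Tennis: min=6, max=31
  Volleyball: min=11, max=33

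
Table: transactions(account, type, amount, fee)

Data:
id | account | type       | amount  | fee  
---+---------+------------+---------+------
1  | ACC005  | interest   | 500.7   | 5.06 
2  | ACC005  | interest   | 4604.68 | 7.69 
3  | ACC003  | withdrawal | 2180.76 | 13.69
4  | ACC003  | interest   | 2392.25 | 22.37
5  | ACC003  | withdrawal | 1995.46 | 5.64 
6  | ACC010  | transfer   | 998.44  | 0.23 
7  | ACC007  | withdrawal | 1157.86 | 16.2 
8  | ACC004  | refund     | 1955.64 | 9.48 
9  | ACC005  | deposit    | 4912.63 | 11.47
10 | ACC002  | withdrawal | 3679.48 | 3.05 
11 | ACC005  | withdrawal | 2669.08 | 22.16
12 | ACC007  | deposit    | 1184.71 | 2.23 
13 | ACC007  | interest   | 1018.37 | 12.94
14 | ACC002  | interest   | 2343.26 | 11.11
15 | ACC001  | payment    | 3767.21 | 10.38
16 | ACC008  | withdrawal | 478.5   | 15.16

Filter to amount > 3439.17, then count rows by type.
SELECT type, COUNT(*)
FROM transactions
WHERE amount > 3439.17
GROUP BY type

Note: WHERE filters rows before grouping.

Result:
  deposit: 1
  interest: 1
  payment: 1
  withdrawal: 1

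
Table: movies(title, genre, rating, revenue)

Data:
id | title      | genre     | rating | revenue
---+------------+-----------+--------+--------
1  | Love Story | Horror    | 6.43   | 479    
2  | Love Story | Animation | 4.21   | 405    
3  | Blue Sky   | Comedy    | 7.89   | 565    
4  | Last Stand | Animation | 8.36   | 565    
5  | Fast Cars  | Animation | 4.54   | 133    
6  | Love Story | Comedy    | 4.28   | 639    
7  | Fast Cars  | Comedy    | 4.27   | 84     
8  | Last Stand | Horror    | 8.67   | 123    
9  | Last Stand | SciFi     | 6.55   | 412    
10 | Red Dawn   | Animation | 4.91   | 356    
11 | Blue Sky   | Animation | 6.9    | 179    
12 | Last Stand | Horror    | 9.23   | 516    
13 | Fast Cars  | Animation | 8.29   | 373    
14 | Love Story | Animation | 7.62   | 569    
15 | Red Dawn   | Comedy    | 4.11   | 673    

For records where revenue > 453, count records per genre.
SELECT genre, COUNT(*)
FROM movies
WHERE revenue > 453
GROUP BY genre

Note: WHERE filters rows before grouping.

Result:
  Animation: 2
  Comedy: 3
  Horror: 2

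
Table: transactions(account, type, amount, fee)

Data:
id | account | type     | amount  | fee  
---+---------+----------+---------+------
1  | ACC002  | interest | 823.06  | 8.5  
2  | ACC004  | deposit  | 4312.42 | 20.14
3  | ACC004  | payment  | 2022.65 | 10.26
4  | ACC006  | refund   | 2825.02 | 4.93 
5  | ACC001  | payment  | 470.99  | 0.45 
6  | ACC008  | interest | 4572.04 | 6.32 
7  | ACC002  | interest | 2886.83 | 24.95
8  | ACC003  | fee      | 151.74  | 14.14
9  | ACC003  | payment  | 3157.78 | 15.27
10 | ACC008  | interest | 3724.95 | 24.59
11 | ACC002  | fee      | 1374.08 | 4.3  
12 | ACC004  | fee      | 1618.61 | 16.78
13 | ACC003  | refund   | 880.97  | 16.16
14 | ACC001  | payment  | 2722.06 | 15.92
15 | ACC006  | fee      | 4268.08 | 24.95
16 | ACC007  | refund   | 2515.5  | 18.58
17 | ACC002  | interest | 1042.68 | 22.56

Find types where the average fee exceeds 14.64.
SELECT type, AVG(fee)
FROM transactions
GROUP BY type
HAVING AVG(fee) > 14.64

Result:
  deposit: avg=20.14
  fee: avg=15.04
  interest: avg=17.38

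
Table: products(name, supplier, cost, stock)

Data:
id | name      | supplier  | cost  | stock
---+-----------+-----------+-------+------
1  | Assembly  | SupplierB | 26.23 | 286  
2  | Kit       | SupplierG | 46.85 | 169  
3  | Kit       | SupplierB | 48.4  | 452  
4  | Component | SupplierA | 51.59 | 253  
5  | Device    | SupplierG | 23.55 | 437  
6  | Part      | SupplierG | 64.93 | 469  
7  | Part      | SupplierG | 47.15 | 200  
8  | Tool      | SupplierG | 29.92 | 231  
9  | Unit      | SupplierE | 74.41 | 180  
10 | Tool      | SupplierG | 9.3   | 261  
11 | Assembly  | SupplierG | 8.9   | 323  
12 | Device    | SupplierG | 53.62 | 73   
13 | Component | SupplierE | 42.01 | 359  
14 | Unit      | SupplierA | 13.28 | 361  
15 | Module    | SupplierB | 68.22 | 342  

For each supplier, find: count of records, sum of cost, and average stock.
SELECT supplier,
       COUNT(*) as cnt,
       SUM(cost) as total_cost,
       AVG(stock) as avg_stock
FROM products
GROUP BY supplier

Result:
  SupplierA: 2 records, 64.87 total cost, 307.00 avg stock
  SupplierB: 3 records, 142.85 total cost, 360.00 avg stock
  SupplierE: 2 records, 116.42 total cost, 269.50 avg stock
  SupplierG: 8 records, 284.22 total cost, 270.38 avg stock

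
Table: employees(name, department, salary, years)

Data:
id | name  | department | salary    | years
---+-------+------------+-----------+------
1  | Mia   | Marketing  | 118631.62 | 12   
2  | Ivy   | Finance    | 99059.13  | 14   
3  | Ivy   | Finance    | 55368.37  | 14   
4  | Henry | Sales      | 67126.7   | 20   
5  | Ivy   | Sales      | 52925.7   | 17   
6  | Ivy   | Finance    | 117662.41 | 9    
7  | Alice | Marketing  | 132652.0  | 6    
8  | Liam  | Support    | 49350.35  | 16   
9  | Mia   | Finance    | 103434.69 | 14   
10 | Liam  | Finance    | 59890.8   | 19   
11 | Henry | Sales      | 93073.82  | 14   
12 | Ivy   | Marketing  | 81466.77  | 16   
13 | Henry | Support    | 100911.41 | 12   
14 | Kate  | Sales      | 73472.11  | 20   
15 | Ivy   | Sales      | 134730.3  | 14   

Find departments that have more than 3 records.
SELECT department, COUNT(*) as cnt
FROM employees
GROUP BY department
HAVING COUNT(*) > 3

Result:
  Finance: 5
  Sales: 5

Note: HAVING filters groups after aggregation, WHERE filters rows before.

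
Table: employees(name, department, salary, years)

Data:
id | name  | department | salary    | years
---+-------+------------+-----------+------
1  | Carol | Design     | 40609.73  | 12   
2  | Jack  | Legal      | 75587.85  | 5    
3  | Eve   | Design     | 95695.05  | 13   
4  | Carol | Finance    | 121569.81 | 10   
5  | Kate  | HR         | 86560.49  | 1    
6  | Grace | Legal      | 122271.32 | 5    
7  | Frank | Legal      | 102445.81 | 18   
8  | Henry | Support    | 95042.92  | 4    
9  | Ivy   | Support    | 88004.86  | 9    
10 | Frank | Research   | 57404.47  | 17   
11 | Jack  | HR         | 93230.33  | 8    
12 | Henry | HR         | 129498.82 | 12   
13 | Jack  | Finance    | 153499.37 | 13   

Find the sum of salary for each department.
SELECT department, SUM(salary) as result
FROM employees
GROUP BY department

Result:
  Design: 136304.78
  Finance: 275069.18
  HR: 309289.64
  Legal: 300304.98
  Research: 57404.47
  Support: 183047.78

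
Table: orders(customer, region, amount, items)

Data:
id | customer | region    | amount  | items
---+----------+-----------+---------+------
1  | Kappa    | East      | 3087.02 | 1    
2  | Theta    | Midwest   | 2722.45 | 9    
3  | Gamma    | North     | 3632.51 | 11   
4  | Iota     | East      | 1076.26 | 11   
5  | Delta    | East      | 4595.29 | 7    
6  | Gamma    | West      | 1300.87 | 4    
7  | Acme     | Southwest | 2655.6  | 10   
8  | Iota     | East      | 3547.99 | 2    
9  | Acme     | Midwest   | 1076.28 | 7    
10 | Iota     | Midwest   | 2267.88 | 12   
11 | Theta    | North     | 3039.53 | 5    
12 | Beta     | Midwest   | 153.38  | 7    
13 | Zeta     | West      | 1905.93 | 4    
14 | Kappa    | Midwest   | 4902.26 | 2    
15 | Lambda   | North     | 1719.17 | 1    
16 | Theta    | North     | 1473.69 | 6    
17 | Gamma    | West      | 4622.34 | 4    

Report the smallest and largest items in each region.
SELECT region, MIN(items), MAX(items)
FROM orders
GROUP BY region

Result:
  East: min=1, max=11
  Midwest: min=2, max=12
  North: min=1, max=11
  Southwest: min=10, max=10
  West: min=4, max=4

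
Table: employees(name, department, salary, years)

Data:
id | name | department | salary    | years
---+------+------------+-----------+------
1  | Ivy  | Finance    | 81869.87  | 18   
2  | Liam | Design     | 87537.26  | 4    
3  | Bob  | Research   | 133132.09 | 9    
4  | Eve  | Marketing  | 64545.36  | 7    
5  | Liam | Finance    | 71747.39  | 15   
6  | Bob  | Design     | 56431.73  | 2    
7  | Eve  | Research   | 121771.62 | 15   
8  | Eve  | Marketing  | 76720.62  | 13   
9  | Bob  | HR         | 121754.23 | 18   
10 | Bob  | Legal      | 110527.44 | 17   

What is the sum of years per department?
SELECT department, SUM(years) as result
FROM employees
GROUP BY department

Result:
  Design: 6
  Finance: 33
  HR: 18
  Legal: 17
  Marketing: 20
  Research: 24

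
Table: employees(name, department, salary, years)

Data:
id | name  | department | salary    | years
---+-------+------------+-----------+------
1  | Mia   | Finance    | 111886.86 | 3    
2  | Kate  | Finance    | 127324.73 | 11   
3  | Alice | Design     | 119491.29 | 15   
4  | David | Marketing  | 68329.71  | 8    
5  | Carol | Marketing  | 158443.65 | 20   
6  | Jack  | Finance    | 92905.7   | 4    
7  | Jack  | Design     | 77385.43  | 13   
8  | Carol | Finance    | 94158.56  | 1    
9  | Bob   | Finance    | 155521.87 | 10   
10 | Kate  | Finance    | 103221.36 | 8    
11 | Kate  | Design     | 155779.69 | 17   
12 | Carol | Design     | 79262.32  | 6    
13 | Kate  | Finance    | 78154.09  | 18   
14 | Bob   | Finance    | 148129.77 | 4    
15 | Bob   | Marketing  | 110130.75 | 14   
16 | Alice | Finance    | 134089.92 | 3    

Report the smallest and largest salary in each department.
SELECT department, MIN(salary), MAX(salary)
FROM employees
GROUP BY department

Result:
  Design: min=77385.43, max=155779.69
  Finance: min=78154.09, max=155521.87
  Marketing: min=68329.71, max=158443.65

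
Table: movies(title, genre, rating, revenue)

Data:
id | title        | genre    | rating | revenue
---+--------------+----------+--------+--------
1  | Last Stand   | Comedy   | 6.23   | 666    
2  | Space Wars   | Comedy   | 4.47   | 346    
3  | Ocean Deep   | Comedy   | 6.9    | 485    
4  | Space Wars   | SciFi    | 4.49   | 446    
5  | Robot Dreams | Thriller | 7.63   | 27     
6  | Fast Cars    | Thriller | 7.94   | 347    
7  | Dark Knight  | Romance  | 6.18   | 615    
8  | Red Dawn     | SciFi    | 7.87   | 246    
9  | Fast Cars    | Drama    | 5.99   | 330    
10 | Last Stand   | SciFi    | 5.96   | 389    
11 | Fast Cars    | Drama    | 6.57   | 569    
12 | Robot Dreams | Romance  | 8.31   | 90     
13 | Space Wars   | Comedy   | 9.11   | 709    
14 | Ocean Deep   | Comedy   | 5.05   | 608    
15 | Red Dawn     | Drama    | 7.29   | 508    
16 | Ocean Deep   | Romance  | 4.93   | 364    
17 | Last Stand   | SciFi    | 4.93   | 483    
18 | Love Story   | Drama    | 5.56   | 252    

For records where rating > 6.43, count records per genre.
SELECT genre, COUNT(*)
FROM movies
WHERE rating > 6.43
GROUP BY genre

Note: WHERE filters rows before grouping.

Result:
  Comedy: 2
  Drama: 2
  Romance: 1
  SciFi: 1
  Thriller: 2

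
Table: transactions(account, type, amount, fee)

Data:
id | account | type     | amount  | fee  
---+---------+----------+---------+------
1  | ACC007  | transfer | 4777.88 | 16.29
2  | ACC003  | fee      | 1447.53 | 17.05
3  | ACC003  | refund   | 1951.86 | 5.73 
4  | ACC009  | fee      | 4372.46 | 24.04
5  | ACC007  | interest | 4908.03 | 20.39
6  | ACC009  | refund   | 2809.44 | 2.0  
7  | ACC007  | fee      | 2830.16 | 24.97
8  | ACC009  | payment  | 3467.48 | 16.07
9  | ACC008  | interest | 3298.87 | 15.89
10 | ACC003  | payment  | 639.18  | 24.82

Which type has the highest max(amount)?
SELECT type, MAX(amount) as val
FROM transactions
GROUP BY type
ORDER BY val DESC
LIMIT 1

Result: interest with max(amount) = 4908.03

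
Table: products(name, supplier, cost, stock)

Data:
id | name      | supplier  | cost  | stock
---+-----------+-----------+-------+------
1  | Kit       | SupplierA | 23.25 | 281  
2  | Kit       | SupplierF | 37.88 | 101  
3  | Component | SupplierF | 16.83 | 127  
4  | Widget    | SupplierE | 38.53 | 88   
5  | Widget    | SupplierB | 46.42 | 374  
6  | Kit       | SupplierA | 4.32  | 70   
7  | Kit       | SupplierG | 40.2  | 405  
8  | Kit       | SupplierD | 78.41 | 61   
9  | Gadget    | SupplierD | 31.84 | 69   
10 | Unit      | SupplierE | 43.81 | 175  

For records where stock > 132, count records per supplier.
SELECT supplier, COUNT(*)
FROM products
WHERE stock > 132
GROUP BY supplier

Note: WHERE filters rows before grouping.

Result:
  SupplierA: 1
  SupplierB: 1
  SupplierE: 1
  SupplierG: 1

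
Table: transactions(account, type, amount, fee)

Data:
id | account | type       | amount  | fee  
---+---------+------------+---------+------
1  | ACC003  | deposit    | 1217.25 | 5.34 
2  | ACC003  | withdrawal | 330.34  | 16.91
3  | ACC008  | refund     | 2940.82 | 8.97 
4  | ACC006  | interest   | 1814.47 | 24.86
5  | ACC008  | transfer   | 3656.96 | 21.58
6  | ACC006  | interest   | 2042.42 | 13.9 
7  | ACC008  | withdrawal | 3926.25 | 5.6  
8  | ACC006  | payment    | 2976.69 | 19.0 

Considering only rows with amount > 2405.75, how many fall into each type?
SELECT type, COUNT(*)
FROM transactions
WHERE amount > 2405.75
GROUP BY type

Note: WHERE filters rows before grouping.

Result:
  payment: 1
  refund: 1
  transfer: 1
  withdrawal: 1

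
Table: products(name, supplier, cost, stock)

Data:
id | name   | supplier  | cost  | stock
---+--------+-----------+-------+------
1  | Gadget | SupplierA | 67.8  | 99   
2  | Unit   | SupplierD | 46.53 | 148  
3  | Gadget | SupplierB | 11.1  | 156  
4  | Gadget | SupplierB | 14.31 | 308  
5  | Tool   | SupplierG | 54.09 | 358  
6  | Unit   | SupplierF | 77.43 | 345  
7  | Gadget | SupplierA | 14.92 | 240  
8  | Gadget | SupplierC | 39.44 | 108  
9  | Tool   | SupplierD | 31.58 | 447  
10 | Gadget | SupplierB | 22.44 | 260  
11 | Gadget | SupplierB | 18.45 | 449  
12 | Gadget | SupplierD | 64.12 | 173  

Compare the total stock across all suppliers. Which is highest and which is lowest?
SELECT supplier, SUM(stock)
FROM products
GROUP BY supplier
ORDER BY SUM(stock)

All groups:
  SupplierC: 108
  SupplierA: 339
  SupplierF: 345
  SupplierG: 358
  SupplierD: 768
  SupplierB: 1173

Highest: SupplierB (1173)
Lowest: SupplierC (108)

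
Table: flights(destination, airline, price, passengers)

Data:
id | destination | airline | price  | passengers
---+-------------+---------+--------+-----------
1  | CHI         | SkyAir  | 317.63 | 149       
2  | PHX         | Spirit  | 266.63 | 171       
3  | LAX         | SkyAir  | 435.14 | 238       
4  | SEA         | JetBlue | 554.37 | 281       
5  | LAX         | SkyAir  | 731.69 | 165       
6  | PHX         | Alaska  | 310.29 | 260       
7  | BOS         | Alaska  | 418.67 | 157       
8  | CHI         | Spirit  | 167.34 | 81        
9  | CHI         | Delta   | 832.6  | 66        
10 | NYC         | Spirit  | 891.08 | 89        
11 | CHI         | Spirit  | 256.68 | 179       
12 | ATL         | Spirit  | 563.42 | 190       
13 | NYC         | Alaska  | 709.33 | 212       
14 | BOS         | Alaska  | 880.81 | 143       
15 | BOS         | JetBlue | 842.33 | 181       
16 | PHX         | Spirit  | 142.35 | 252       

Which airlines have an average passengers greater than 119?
SELECT airline, AVG(passengers)
FROM flights
GROUP BY airline
HAVING AVG(passengers) > 119

Result:
  Alaska: avg=193.00
  JetBlue: avg=231.00
  SkyAir: avg=184.00
  Spirit: avg=160.33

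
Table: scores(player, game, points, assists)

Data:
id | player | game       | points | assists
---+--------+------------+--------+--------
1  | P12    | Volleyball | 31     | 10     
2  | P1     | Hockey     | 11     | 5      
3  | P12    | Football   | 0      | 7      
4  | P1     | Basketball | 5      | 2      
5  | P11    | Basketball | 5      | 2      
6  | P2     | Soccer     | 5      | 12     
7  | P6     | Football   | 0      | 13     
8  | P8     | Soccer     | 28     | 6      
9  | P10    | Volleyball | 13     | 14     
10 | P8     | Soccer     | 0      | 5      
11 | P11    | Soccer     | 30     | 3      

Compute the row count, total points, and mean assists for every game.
SELECT game,
       COUNT(*) as cnt,
       SUM(points) as total_points,
       AVG(assists) as avg_assists
FROM scores
GROUP BY game

Result:
  Basketball: 2 records, 10 total points, 2.00 avg assists
  Football: 2 records, 0 total points, 10.00 avg assists
  Hockey: 1 records, 11 total points, 5.00 avg assists
  Soccer: 4 records, 63 total points, 6.50 avg assists
  Volleyball: 2 records, 44 total points, 12.00 avg assists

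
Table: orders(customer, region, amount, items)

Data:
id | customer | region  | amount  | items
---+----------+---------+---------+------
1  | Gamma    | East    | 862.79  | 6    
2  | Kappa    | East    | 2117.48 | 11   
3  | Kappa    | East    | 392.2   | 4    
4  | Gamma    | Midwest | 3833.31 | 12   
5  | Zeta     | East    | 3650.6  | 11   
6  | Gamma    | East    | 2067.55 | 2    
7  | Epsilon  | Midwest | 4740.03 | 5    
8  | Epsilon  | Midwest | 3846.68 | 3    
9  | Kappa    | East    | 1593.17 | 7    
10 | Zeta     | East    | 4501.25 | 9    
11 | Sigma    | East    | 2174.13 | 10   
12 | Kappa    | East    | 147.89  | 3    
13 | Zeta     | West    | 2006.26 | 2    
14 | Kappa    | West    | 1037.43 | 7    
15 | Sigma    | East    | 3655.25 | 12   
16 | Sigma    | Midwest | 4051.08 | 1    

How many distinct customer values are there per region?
SELECT region, COUNT(DISTINCT customer)
FROM orders
GROUP BY region

Result:
  East: 4 distinct
  Midwest: 3 distinct
  West: 2 distinct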